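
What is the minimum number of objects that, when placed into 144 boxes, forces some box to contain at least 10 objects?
n = (10 − 1)·144 + 1 = 1297

By the generalised pigeonhole principle, to guarantee some box contains ≥ r objects we need more than (r − 1) · k objects total. Threshold: n = (r − 1) · k + 1. With r = 10 and k = 144: n = 9 · 144 + 1 = 1296 + 1 = 1297. For n = 1296 = 9 · 144, we can put exactly 9 objects in every box, avoiding 10 in any single one — so 1297 is tight.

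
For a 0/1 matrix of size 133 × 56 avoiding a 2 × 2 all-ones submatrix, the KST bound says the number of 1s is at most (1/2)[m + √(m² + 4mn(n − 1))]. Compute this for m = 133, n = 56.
z(133, 56; 2, 2) ≤ (1/2)[133 + √(133² + 4·133·56·55)] = (1/2)[133 + √1656249] = 709.9767

Kővári–Sós–Turán: let r_1, ..., r_133 be the row sums and z = Σ r_i the total number of 1s. Each pair of columns can share at most one row with both entries 1 (else a 2×2 all-ones block appears), so Σ_i C(r_i, 2) ≤ C(56, 2) = 1540. By convexity Σ_i C(r_i, 2) ≥ 133·C(z/133, 2) = z(z − 133)/(2·133), giving z² − 133z − 133·56·55 ≤ 0 and hence z ≤ (1/2)[133 + √(17689 + 4·409640)] = (1/2)[133 + √1656249] ≈ (1/2)(133 + 1286.9534) = 709.9767.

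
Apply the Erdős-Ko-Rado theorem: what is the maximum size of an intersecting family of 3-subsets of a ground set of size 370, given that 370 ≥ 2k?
max |F| = C(369, 2) = 67896

The Erdős-Ko-Rado theorem states: for n ≥ 2k, an intersecting family of k-subsets of an n-element set has size at most C(n − 1, k − 1), with equality for 'star' families {A ⊆ [n] : |A| = k, i ∈ A} (fix an element i). For n = 370, k = 3: C(369, 2) = 67896.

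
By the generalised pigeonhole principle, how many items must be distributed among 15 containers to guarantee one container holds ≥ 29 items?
n = (29 − 1)·15 + 1 = 421

By the generalised pigeonhole principle, to guarantee some box contains ≥ r objects we need more than (r − 1) · k objects total. Threshold: n = (r − 1) · k + 1. With r = 29 and k = 15: n = 28 · 15 + 1 = 420 + 1 = 421. For n = 420 = 28 · 15, we can put exactly 28 objects in every box, avoiding 29 in any single one — so 421 is tight.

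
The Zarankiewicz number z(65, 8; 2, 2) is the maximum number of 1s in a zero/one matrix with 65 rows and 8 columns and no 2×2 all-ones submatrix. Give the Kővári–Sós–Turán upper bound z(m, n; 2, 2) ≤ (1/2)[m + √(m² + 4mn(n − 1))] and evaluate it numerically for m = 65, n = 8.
z(65, 8; 2, 2) ≤ (1/2)[65 + √(65² + 4·65·8·7)] = (1/2)[65 + √18785] = 101.0292

Kővári–Sós–Turán: let r_1, ..., r_65 be the row sums and z = Σ r_i the total number of 1s. Each pair of columns can share at most one row with both entries 1 (else a 2×2 all-ones block appears), so Σ_i C(r_i, 2) ≤ C(8, 2) = 28. By convexity Σ_i C(r_i, 2) ≥ 65·C(z/65, 2) = z(z − 65)/(2·65), giving z² − 65z − 65·8·7 ≤ 0 and hence z ≤ (1/2)[65 + √(4225 + 4·3640)] = (1/2)[65 + √18785] ≈ (1/2)(65 + 137.0584) = 101.0292.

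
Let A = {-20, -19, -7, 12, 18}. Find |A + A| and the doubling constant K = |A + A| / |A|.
K = |A + A| / |A| = 15/5 = 3

Enumerate A + A = {a + b : a, b ∈ A}. With |A| = 5, there are |A|^2 = 25 ordered sum pairs; collecting distinct values, A + A = {-40, -39, -38, -27, -26, -14, -8, -7, -2, -1, 5, 11, 24, 30, 36}, so |A + A| = 15. Thus K = 15/5 = 3. For comparison, the minimum possible |A + A| over all 5-element sets is 2·5 − 1 = 9 (so min K = 9/5), attained only by arithmetic progressions.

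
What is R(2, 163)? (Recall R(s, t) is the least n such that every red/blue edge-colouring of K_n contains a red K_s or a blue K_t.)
R(2, 163) = 163

R(2, k) = k for all k ≥ 2: in a 2-colouring of K_k, either some edge is red (a red K_2) or all edges are blue (a blue K_k). And K_{162} coloured all-blue has no blue K_163, so R(2, 163) > 162. Hence R(2, 163) = 163.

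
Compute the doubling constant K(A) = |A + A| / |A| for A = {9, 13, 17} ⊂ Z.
K = |A + A| / |A| = 5/3

Enumerate A + A = {a + b : a, b ∈ A}. With |A| = 3, there are |A|^2 = 9 ordered sum pairs; collecting distinct values, A + A = {18, 22, 26, 30, 34}, so |A + A| = 5. Thus K = 5/3. Here |A + A| = 2|A| − 1 = 5, the minimum possible — so K = 5/3 is minimal, which holds iff A is an arithmetic progression.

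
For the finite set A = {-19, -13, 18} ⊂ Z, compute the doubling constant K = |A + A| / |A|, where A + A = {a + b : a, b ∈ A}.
K = |A + A| / |A| = 6/3 = 2

Enumerate A + A = {a + b : a, b ∈ A}. With |A| = 3, there are |A|^2 = 9 ordered sum pairs; collecting distinct values, A + A = {-38, -32, -26, -1, 5, 36}, so |A + A| = 6. Thus K = 6/3 = 2. For comparison, the minimum possible |A + A| over all 3-element sets is 2·3 − 1 = 5 (so min K = 5/3), attained only by arithmetic progressions.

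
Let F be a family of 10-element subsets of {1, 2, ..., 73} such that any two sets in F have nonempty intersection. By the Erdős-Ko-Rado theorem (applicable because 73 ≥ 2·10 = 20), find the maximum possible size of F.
max |F| = C(72, 9) = 85113005120

The Erdős-Ko-Rado theorem states: for n ≥ 2k, an intersecting family of k-subsets of an n-element set has size at most C(n − 1, k − 1), with equality for 'star' families {A ⊆ [n] : |A| = k, i ∈ A} (fix an element i). For n = 73, k = 10: C(72, 9) = 85113005120.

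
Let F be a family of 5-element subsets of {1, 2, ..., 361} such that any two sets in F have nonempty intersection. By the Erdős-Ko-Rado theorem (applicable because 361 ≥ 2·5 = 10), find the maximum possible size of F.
max |F| = C(360, 4) = 688235310

The Erdős-Ko-Rado theorem states: for n ≥ 2k, an intersecting family of k-subsets of an n-element set has size at most C(n − 1, k − 1), with equality for 'star' families {A ⊆ [n] : |A| = k, i ∈ A} (fix an element i). For n = 361, k = 5: C(360, 4) = 688235310.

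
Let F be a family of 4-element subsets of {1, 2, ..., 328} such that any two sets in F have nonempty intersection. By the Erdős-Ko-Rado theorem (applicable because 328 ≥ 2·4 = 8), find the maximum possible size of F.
max |F| = C(327, 3) = 5774275

Erdős-Ko-Rado (1961): when n ≥ 2k, max |F| = C(n−1, k−1). The bound is attained by the star {A : i ∈ A} for any fixed i ∈ [n]. Here C(328−1, 4−1) = C(327, 3) = 5774275.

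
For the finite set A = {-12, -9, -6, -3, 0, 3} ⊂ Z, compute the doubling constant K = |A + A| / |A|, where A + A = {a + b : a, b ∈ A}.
K = |A + A| / |A| = 11/6

Enumerate A + A = {a + b : a, b ∈ A}. With |A| = 6, there are |A|^2 = 36 ordered sum pairs; collecting distinct values, A + A = {-24, -21, -18, -15, -12, -9, -6, -3, 0, 3, 6}, so |A + A| = 11. Thus K = 11/6. Here |A + A| = 2|A| − 1 = 11, the minimum possible — so K = 11/6 is minimal, which holds iff A is an arithmetic progression.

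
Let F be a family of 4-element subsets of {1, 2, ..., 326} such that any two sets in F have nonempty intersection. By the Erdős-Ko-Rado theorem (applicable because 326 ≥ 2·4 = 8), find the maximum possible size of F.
max |F| = C(325, 3) = 5668650

Erdős-Ko-Rado (1961): when n ≥ 2k, max |F| = C(n−1, k−1). The bound is attained by the star {A : i ∈ A} for any fixed i ∈ [n]. Here C(326−1, 4−1) = C(325, 3) = 5668650.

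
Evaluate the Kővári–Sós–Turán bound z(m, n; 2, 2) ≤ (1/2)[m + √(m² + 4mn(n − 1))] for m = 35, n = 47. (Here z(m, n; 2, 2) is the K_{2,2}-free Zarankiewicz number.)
z(35, 47; 2, 2) ≤ (1/2)[35 + √(35² + 4·35·47·46)] = (1/2)[35 + √303905] = 293.1379

Kővári–Sós–Turán: let r_1, ..., r_35 be the row sums and z = Σ r_i the total number of 1s. Each pair of columns can share at most one row with both entries 1 (else a 2×2 all-ones block appears), so Σ_i C(r_i, 2) ≤ C(47, 2) = 1081. By convexity Σ_i C(r_i, 2) ≥ 35·C(z/35, 2) = z(z − 35)/(2·35), giving z² − 35z − 35·47·46 ≤ 0 and hence z ≤ (1/2)[35 + √(1225 + 4·75670)] = (1/2)[35 + √303905] ≈ (1/2)(35 + 551.2758) = 293.1379.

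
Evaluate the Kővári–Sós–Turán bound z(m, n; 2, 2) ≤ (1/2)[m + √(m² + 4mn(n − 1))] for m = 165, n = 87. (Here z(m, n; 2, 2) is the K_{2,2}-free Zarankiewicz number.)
z(165, 87; 2, 2) ≤ (1/2)[165 + √(165² + 4·165·87·86)] = (1/2)[165 + √4965345] = 1196.6527

Kővári–Sós–Turán: let r_1, ..., r_165 be the row sums and z = Σ r_i the total number of 1s. Each pair of columns can share at most one row with both entries 1 (else a 2×2 all-ones block appears), so Σ_i C(r_i, 2) ≤ C(87, 2) = 3741. By convexity Σ_i C(r_i, 2) ≥ 165·C(z/165, 2) = z(z − 165)/(2·165), giving z² − 165z − 165·87·86 ≤ 0 and hence z ≤ (1/2)[165 + √(27225 + 4·1234530)] = (1/2)[165 + √4965345] ≈ (1/2)(165 + 2228.3054) = 1196.6527.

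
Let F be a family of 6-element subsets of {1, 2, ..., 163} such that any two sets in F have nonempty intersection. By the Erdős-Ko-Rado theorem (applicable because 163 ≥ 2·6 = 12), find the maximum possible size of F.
max |F| = C(162, 5) = 873642672

The Erdős-Ko-Rado theorem states: for n ≥ 2k, an intersecting family of k-subsets of an n-element set has size at most C(n − 1, k − 1), with equality for 'star' families {A ⊆ [n] : |A| = k, i ∈ A} (fix an element i). For n = 163, k = 6: C(162, 5) = 873642672.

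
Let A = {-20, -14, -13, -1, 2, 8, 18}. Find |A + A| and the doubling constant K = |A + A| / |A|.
K = |A + A| / |A| = 25/7

Enumerate A + A = {a + b : a, b ∈ A}. With |A| = 7, there are |A|^2 = 49 ordered sum pairs; collecting distinct values, A + A = {-40, -34, -33, -28, -27, -26, -21, -18, -15, -14, -12, -11, -6, -5, -2, 1, 4, 5, 7, 10, 16, 17, 20, 26, 36}, so |A + A| = 25. Thus K = 25/7. For comparison, the minimum possible |A + A| over all 7-element sets is 2·7 − 1 = 13 (so min K = 13/7), attained only by arithmetic progressions.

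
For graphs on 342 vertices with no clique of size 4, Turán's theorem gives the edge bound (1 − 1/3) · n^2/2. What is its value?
Turán density bound = (2/3) · 342^2/2 = 38988

Turán's theorem: ex(n, K_{r+1}) is achieved by the complete r-partite Turán graph T(n, r) with parts as balanced as possible, and is at most (1 − 1/r) · n^2/2. For r = 3, n = 342: the density bound is (2/3) · 116964/2 = 38988. Since 3 ∣ 342, the Turán graph T(342, 3) has parts of equal size 114, and its edge count e(T(342, 3)) = 38988 attains the density bound exactly.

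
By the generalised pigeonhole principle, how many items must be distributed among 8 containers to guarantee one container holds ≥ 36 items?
n = (36 − 1)·8 + 1 = 281

By the generalised pigeonhole principle, to guarantee some box contains ≥ r objects we need more than (r − 1) · k objects total. Threshold: n = (r − 1) · k + 1. With r = 36 and k = 8: n = 35 · 8 + 1 = 280 + 1 = 281. For n = 280 = 35 · 8, we can put exactly 35 objects in every box, avoiding 36 in any single one — so 281 is tight.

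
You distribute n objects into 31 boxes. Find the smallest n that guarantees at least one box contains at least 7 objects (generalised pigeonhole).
n = (7 − 1)·31 + 1 = 187

By the generalised pigeonhole principle, to guarantee some box contains ≥ r objects we need more than (r − 1) · k objects total. Threshold: n = (r − 1) · k + 1. With r = 7 and k = 31: n = 6 · 31 + 1 = 186 + 1 = 187. For n = 186 = 6 · 31, we can put exactly 6 objects in every box, avoiding 7 in any single one — so 187 is tight.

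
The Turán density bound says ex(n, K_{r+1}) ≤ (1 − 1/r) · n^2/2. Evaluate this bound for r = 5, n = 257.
Turán density bound = (4/5) · 257^2/2 = 132098/5 ≈ 26419.6

Turán's theorem: ex(n, K_{r+1}) is achieved by the complete r-partite Turán graph T(n, r) with parts as balanced as possible, and is at most (1 − 1/r) · n^2/2. For r = 5, n = 257: the density bound is (4/5) · 66049/2 = 132098/5 ≈ 26419.6. The integer-valued extremum is e(T(257, 5)) = 26419, which is strictly less than the density bound 132098/5 since 5 ∤ 257 (the parts of T(257, 5) cannot all be equal).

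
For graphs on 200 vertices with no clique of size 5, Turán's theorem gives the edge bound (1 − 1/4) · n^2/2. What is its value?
Turán density bound = (3/4) · 200^2/2 = 15000

Turán's theorem: ex(n, K_{r+1}) is achieved by the complete r-partite Turán graph T(n, r) with parts as balanced as possible, and is at most (1 − 1/r) · n^2/2. For r = 4, n = 200: the density bound is (3/4) · 40000/2 = 15000. Since 4 ∣ 200, the Turán graph T(200, 4) has parts of equal size 50, and its edge count e(T(200, 4)) = 15000 attains the density bound exactly.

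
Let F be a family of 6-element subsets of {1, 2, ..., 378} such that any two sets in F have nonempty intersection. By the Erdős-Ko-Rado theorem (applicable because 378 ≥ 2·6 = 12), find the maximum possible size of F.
max |F| = C(377, 5) = 61795898450

Erdős-Ko-Rado (1961): when n ≥ 2k, max |F| = C(n−1, k−1). The bound is attained by the star {A : i ∈ A} for any fixed i ∈ [n]. Here C(378−1, 6−1) = C(377, 5) = 61795898450.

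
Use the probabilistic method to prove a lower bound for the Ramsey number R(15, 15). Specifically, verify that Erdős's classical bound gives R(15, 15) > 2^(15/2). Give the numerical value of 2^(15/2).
2^(15/2) = 181.0193; so R(15, 15) > 181.0193

Colour each edge of K_n uniformly at random with red/blue. The expected number of monochromatic K_15 is C(n, 15) · 2 · 2^(−C(15,2)). If C(n, 15) · 2^(1 − C(15,2)) < 1, then with positive probability no monochromatic K_15 exists, so R(15, 15) > n. The standard estimate C(n, 15) ≤ n^15/15! shows this inequality holds whenever n ≤ 2^(15/2) (since 15! · 2^(C(15,2) − 1) > 2^(15^2/2) ≥ n^15). Hence R(15, 15) > 2^(15/2) = 181.0193.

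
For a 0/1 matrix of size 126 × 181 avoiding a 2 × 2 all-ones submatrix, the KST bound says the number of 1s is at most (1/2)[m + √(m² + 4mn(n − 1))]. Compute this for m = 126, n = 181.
z(126, 181; 2, 2) ≤ (1/2)[126 + √(126² + 4·126·181·180)] = (1/2)[126 + √16436196] = 2090.0789

Kővári–Sós–Turán: let r_1, ..., r_126 be the row sums and z = Σ r_i the total number of 1s. Each pair of columns can share at most one row with both entries 1 (else a 2×2 all-ones block appears), so Σ_i C(r_i, 2) ≤ C(181, 2) = 16290. By convexity Σ_i C(r_i, 2) ≥ 126·C(z/126, 2) = z(z − 126)/(2·126), giving z² − 126z − 126·181·180 ≤ 0 and hence z ≤ (1/2)[126 + √(15876 + 4·4105080)] = (1/2)[126 + √16436196] ≈ (1/2)(126 + 4054.1579) = 2090.0789.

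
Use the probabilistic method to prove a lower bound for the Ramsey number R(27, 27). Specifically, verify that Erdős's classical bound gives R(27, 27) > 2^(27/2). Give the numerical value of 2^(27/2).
2^(27/2) = 11585.2375; so R(27, 27) > 11585.2375

Colour each edge of K_n uniformly at random with red/blue. The expected number of monochromatic K_27 is C(n, 27) · 2 · 2^(−C(27,2)). If C(n, 27) · 2^(1 − C(27,2)) < 1, then with positive probability no monochromatic K_27 exists, so R(27, 27) > n. The standard estimate C(n, 27) ≤ n^27/27! shows this inequality holds whenever n ≤ 2^(27/2) (since 27! · 2^(C(27,2) − 1) > 2^(27^2/2) ≥ n^27). Hence R(27, 27) > 2^(27/2) = 11585.2375.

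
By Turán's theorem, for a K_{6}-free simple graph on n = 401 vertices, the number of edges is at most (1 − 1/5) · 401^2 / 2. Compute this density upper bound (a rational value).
Turán density bound = (4/5) · 401^2/2 = 321602/5 ≈ 64320.4

Turán's theorem: ex(n, K_{r+1}) is achieved by the complete r-partite Turán graph T(n, r) with parts as balanced as possible, and is at most (1 − 1/r) · n^2/2. For r = 5, n = 401: the density bound is (4/5) · 160801/2 = 321602/5 ≈ 64320.4. The integer-valued extremum is e(T(401, 5)) = 64320, which is strictly less than the density bound 321602/5 since 5 ∤ 401 (the parts of T(401, 5) cannot all be equal).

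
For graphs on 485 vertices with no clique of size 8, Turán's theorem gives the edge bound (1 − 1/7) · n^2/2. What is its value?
Turán density bound = (6/7) · 485^2/2 = 705675/7 ≈ 100810.7143

Turán's theorem: ex(n, K_{r+1}) is achieved by the complete r-partite Turán graph T(n, r) with parts as balanced as possible, and is at most (1 − 1/r) · n^2/2. For r = 7, n = 485: the density bound is (6/7) · 235225/2 = 705675/7 ≈ 100810.7143. The integer-valued extremum is e(T(485, 7)) = 100810, which is strictly less than the density bound 705675/7 since 7 ∤ 485 (the parts of T(485, 7) cannot all be equal).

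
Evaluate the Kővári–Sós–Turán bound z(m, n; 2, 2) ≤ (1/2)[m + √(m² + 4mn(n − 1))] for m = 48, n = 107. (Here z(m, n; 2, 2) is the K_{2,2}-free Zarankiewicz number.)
z(48, 107; 2, 2) ≤ (1/2)[48 + √(48² + 4·48·107·106)] = (1/2)[48 + √2179968] = 762.2357

Kővári–Sós–Turán: let r_1, ..., r_48 be the row sums and z = Σ r_i the total number of 1s. Each pair of columns can share at most one row with both entries 1 (else a 2×2 all-ones block appears), so Σ_i C(r_i, 2) ≤ C(107, 2) = 5671. By convexity Σ_i C(r_i, 2) ≥ 48·C(z/48, 2) = z(z − 48)/(2·48), giving z² − 48z − 48·107·106 ≤ 0 and hence z ≤ (1/2)[48 + √(2304 + 4·544416)] = (1/2)[48 + √2179968] ≈ (1/2)(48 + 1476.4715) = 762.2357.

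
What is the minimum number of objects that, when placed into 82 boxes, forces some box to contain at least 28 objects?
n = (28 − 1)·82 + 1 = 2215

By the generalised pigeonhole principle, to guarantee some box contains ≥ r objects we need more than (r − 1) · k objects total. Threshold: n = (r − 1) · k + 1. With r = 28 and k = 82: n = 27 · 82 + 1 = 2214 + 1 = 2215. For n = 2214 = 27 · 82, we can put exactly 27 objects in every box, avoiding 28 in any single one — so 2215 is tight.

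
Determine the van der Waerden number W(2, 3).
W(2, 3) = 9

Lower bound: the 2-colouring RRBBRRBB of {1, ..., 8} (R at positions {1, 2, 5, 6}, B at {3, 4, 7, 8}) contains no monochromatic 3-term AP, so W(2, 3) > 8. Upper bound: a case analysis on any 2-colouring of {1, ..., 9} forces such an AP. Hence W(2, 3) = 9.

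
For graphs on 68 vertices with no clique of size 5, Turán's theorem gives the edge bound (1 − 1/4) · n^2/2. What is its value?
Turán density bound = (3/4) · 68^2/2 = 1734

Turán's theorem: ex(n, K_{r+1}) is achieved by the complete r-partite Turán graph T(n, r) with parts as balanced as possible, and is at most (1 − 1/r) · n^2/2. For r = 4, n = 68: the density bound is (3/4) · 4624/2 = 1734. Since 4 ∣ 68, the Turán graph T(68, 4) has parts of equal size 17, and its edge count e(T(68, 4)) = 1734 attains the density bound exactly.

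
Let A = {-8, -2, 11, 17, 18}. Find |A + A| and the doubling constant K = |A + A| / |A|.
K = |A + A| / |A| = 14/5

Enumerate A + A = {a + b : a, b ∈ A}. With |A| = 5, there are |A|^2 = 25 ordered sum pairs; collecting distinct values, A + A = {-16, -10, -4, 3, 9, 10, 15, 16, 22, 28, 29, 34, 35, 36}, so |A + A| = 14. Thus K = 14/5. For comparison, the minimum possible |A + A| over all 5-element sets is 2·5 − 1 = 9 (so min K = 9/5), attained only by arithmetic progressions.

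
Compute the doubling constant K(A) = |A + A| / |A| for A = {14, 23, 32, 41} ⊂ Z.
K = |A + A| / |A| = 7/4

Enumerate A + A = {a + b : a, b ∈ A}. With |A| = 4, there are |A|^2 = 16 ordered sum pairs; collecting distinct values, A + A = {28, 37, 46, 55, 64, 73, 82}, so |A + A| = 7. Thus K = 7/4. Here |A + A| = 2|A| − 1 = 7, the minimum possible — so K = 7/4 is minimal, which holds iff A is an arithmetic progression.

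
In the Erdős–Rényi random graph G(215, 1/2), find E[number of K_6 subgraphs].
E[# K_6] = C(215, 6) · (1/2)^C(6, 2) = 127860662755 / 2^15 ≈ 3901997.764740

For each 6-subset S of vertices (there are C(215, 6) = 127860662755 such S), let X_S = 1 if S induces a K_6 (all C(6, 2) = 15 edges present). Then P(X_S = 1) = (1/2)^15 = 1/32768. By linearity of expectation, E[# K_6] = C(215, 6) · (1/2)^15 = 127860662755 / 32768 ≈ 3901997.764740.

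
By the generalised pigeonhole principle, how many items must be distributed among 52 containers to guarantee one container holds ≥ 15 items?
n = (15 − 1)·52 + 1 = 729

By the generalised pigeonhole principle, to guarantee some box contains ≥ r objects we need more than (r − 1) · k objects total. Threshold: n = (r − 1) · k + 1. With r = 15 and k = 52: n = 14 · 52 + 1 = 728 + 1 = 729. For n = 728 = 14 · 52, we can put exactly 14 objects in every box, avoiding 15 in any single one — so 729 is tight.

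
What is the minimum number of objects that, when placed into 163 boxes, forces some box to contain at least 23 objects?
n = (23 − 1)·163 + 1 = 3587

By the generalised pigeonhole principle, to guarantee some box contains ≥ r objects we need more than (r − 1) · k objects total. Threshold: n = (r − 1) · k + 1. With r = 23 and k = 163: n = 22 · 163 + 1 = 3586 + 1 = 3587. For n = 3586 = 22 · 163, we can put exactly 22 objects in every box, avoiding 23 in any single one — so 3587 is tight.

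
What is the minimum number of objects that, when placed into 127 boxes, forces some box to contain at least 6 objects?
n = (6 − 1)·127 + 1 = 636

By the generalised pigeonhole principle, to guarantee some box contains ≥ r objects we need more than (r − 1) · k objects total. Threshold: n = (r − 1) · k + 1. With r = 6 and k = 127: n = 5 · 127 + 1 = 635 + 1 = 636. For n = 635 = 5 · 127, we can put exactly 5 objects in every box, avoiding 6 in any single one — so 636 is tight.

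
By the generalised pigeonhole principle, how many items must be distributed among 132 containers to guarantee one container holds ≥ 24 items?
n = (24 − 1)·132 + 1 = 3037

By the generalised pigeonhole principle, to guarantee some box contains ≥ r objects we need more than (r − 1) · k objects total. Threshold: n = (r − 1) · k + 1. With r = 24 and k = 132: n = 23 · 132 + 1 = 3036 + 1 = 3037. For n = 3036 = 23 · 132, we can put exactly 23 objects in every box, avoiding 24 in any single one — so 3037 is tight.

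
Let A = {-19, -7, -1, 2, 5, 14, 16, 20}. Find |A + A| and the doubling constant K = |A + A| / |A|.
K = |A + A| / |A| = 28/8 = 7/2

Enumerate A + A = {a + b : a, b ∈ A}. With |A| = 8, there are |A|^2 = 64 ordered sum pairs; collecting distinct values, A + A = {-38, -26, -20, -17, -14, -8, -5, -3, -2, 1, 4, 7, 9, 10, 13, 15, 16, 18, 19, 21, 22, 25, 28, 30, 32, 34, 36, 40}, so |A + A| = 28. Thus K = 28/8 = 7/2. For comparison, the minimum possible |A + A| over all 8-element sets is 2·8 − 1 = 15 (so min K = 15/8), attained only by arithmetic progressions.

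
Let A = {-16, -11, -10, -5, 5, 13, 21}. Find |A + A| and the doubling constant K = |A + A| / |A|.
K = |A + A| / |A| = 25/7

Enumerate A + A = {a + b : a, b ∈ A}. With |A| = 7, there are |A|^2 = 49 ordered sum pairs; collecting distinct values, A + A = {-32, -27, -26, -22, -21, -20, -16, -15, -11, -10, -6, -5, -3, 0, 2, 3, 5, 8, 10, 11, 16, 18, 26, 34, 42}, so |A + A| = 25. Thus K = 25/7. For comparison, the minimum possible |A + A| over all 7-element sets is 2·7 − 1 = 13 (so min K = 13/7), attained only by arithmetic progressions.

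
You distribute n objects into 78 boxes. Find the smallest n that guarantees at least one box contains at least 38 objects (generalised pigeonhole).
n = (38 − 1)·78 + 1 = 2887

By the generalised pigeonhole principle, to guarantee some box contains ≥ r objects we need more than (r − 1) · k objects total. Threshold: n = (r − 1) · k + 1. With r = 38 and k = 78: n = 37 · 78 + 1 = 2886 + 1 = 2887. For n = 2886 = 37 · 78, we can put exactly 37 objects in every box, avoiding 38 in any single one — so 2887 is tight.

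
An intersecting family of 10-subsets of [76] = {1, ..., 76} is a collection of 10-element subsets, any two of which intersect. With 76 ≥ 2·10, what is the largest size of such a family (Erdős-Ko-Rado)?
max |F| = C(75, 9) = 125595622175

The Erdős-Ko-Rado theorem states: for n ≥ 2k, an intersecting family of k-subsets of an n-element set has size at most C(n − 1, k − 1), with equality for 'star' families {A ⊆ [n] : |A| = k, i ∈ A} (fix an element i). For n = 76, k = 10: C(75, 9) = 125595622175.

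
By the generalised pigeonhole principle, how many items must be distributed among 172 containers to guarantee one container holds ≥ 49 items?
n = (49 − 1)·172 + 1 = 8257

By the generalised pigeonhole principle, to guarantee some box contains ≥ r objects we need more than (r − 1) · k objects total. Threshold: n = (r − 1) · k + 1. With r = 49 and k = 172: n = 48 · 172 + 1 = 8256 + 1 = 8257. For n = 8256 = 48 · 172, we can put exactly 48 objects in every box, avoiding 49 in any single one — so 8257 is tight.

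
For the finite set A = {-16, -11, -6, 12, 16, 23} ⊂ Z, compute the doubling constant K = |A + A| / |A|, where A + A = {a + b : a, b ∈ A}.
K = |A + A| / |A| = 20/6 = 10/3

Enumerate A + A = {a + b : a, b ∈ A}. With |A| = 6, there are |A|^2 = 36 ordered sum pairs; collecting distinct values, A + A = {-32, -27, -22, -17, -12, -4, 0, 1, 5, 6, 7, 10, 12, 17, 24, 28, 32, 35, 39, 46}, so |A + A| = 20. Thus K = 20/6 = 10/3. For comparison, the minimum possible |A + A| over all 6-element sets is 2·6 − 1 = 11 (so min K = 11/6), attained only by arithmetic progressions.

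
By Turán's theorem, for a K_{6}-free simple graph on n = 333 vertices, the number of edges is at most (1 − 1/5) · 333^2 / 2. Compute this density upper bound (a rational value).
Turán density bound = (4/5) · 333^2/2 = 221778/5 ≈ 44355.6

Turán's theorem: ex(n, K_{r+1}) is achieved by the complete r-partite Turán graph T(n, r) with parts as balanced as possible, and is at most (1 − 1/r) · n^2/2. For r = 5, n = 333: the density bound is (4/5) · 110889/2 = 221778/5 ≈ 44355.6. The integer-valued extremum is e(T(333, 5)) = 44355, which is strictly less than the density bound 221778/5 since 5 ∤ 333 (the parts of T(333, 5) cannot all be equal).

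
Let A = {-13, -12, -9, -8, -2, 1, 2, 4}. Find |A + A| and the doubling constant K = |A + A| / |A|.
K = |A + A| / |A| = 28/8 = 7/2

Enumerate A + A = {a + b : a, b ∈ A}. With |A| = 8, there are |A|^2 = 64 ordered sum pairs; collecting distinct values, A + A = {-26, -25, -24, -22, -21, -20, -18, -17, -16, -15, -14, -12, -11, -10, -9, -8, -7, -6, -5, -4, -1, 0, 2, 3, 4, 5, 6, 8}, so |A + A| = 28. Thus K = 28/8 = 7/2. For comparison, the minimum possible |A + A| over all 8-element sets is 2·8 − 1 = 15 (so min K = 15/8), attained only by arithmetic progressions.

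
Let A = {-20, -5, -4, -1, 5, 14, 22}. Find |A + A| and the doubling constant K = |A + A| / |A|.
K = |A + A| / |A| = 26/7

Enumerate A + A = {a + b : a, b ∈ A}. With |A| = 7, there are |A|^2 = 49 ordered sum pairs; collecting distinct values, A + A = {-40, -25, -24, -21, -15, -10, -9, -8, -6, -5, -2, 0, 1, 2, 4, 9, 10, 13, 17, 18, 19, 21, 27, 28, 36, 44}, so |A + A| = 26. Thus K = 26/7. For comparison, the minimum possible |A + A| over all 7-element sets is 2·7 − 1 = 13 (so min K = 13/7), attained only by arithmetic progressions.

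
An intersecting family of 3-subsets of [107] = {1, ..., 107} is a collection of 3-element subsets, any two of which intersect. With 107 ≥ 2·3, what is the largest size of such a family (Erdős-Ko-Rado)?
max |F| = C(106, 2) = 5565

Erdős-Ko-Rado (1961): when n ≥ 2k, max |F| = C(n−1, k−1). The bound is attained by the star {A : i ∈ A} for any fixed i ∈ [n]. Here C(107−1, 3−1) = C(106, 2) = 5565.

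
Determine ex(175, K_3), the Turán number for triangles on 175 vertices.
ex(175, K_3) = ⌊175^2/4⌋ = 7656

Mantel (1907): a triangle-free graph on n vertices has at most ⌊n^2/4⌋ edges, with equality for the complete bipartite graph K_{⌊n/2⌋, ⌈n/2⌉}. For n = 175: ⌊175^2/4⌋ = ⌊30625/4⌋ = 7656. The extremal graph is K_{87, 88}, which has 87·88 = 7656 edges.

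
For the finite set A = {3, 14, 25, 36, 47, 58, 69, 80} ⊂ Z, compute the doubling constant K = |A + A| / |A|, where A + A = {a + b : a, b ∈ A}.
K = |A + A| / |A| = 15/8

Enumerate A + A = {a + b : a, b ∈ A}. With |A| = 8, there are |A|^2 = 64 ordered sum pairs; collecting distinct values, A + A = {6, 17, 28, 39, 50, 61, 72, 83, 94, 105, 116, 127, 138, 149, 160}, so |A + A| = 15. Thus K = 15/8. Here |A + A| = 2|A| − 1 = 15, the minimum possible — so K = 15/8 is minimal, which holds iff A is an arithmetic progression.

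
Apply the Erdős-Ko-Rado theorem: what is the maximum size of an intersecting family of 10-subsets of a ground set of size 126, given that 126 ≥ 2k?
max |F| = C(125, 9) = 15290266473625

Erdős-Ko-Rado (1961): when n ≥ 2k, max |F| = C(n−1, k−1). The bound is attained by the star {A : i ∈ A} for any fixed i ∈ [n]. Here C(126−1, 10−1) = C(125, 9) = 15290266473625.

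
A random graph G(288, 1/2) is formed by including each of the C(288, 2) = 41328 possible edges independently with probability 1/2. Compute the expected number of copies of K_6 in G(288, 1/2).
E[# K_6] = C(288, 6) · (1/2)^C(6, 2) = 752068773456 / 2^15 = 47004298341/2048 ≈ 22951317.549316

For each 6-subset S of vertices (there are C(288, 6) = 752068773456 such S), let X_S = 1 if S induces a K_6 (all C(6, 2) = 15 edges present). Then P(X_S = 1) = (1/2)^15 = 1/32768. By linearity of expectation, E[# K_6] = C(288, 6) · (1/2)^15 = 752068773456 / 32768 = 47004298341/2048 ≈ 22951317.549316.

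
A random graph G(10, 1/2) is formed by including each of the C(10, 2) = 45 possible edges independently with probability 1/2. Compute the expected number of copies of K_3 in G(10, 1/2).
E[# K_3] = C(10, 3) · (1/2)^C(3, 2) = 120 / 2^3 = 15

For each 3-subset S of vertices (there are C(10, 3) = 120 such S), let X_S = 1 if S induces a K_3 (all C(3, 2) = 3 edges present). Then P(X_S = 1) = (1/2)^3 = 1/8. By linearity of expectation, E[# K_3] = C(10, 3) · (1/2)^3 = 120 / 8 = 15.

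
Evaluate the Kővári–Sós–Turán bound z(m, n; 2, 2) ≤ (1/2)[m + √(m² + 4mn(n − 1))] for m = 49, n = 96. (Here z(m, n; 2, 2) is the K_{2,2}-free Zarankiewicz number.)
z(49, 96; 2, 2) ≤ (1/2)[49 + √(49² + 4·49·96·95)] = (1/2)[49 + √1789921] = 693.4396

Kővári–Sós–Turán: let r_1, ..., r_49 be the row sums and z = Σ r_i the total number of 1s. Each pair of columns can share at most one row with both entries 1 (else a 2×2 all-ones block appears), so Σ_i C(r_i, 2) ≤ C(96, 2) = 4560. By convexity Σ_i C(r_i, 2) ≥ 49·C(z/49, 2) = z(z − 49)/(2·49), giving z² − 49z − 49·96·95 ≤ 0 and hence z ≤ (1/2)[49 + √(2401 + 4·446880)] = (1/2)[49 + √1789921] ≈ (1/2)(49 + 1337.8793) = 693.4396.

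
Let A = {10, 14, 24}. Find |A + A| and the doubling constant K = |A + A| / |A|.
K = |A + A| / |A| = 6/3 = 2

Enumerate A + A = {a + b : a, b ∈ A}. With |A| = 3, there are |A|^2 = 9 ordered sum pairs; collecting distinct values, A + A = {20, 24, 28, 34, 38, 48}, so |A + A| = 6. Thus K = 6/3 = 2. For comparison, the minimum possible |A + A| over all 3-element sets is 2·3 − 1 = 5 (so min K = 5/3), attained only by arithmetic progressions.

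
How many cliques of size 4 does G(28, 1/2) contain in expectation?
E[# K_4] = C(28, 4) · (1/2)^C(4, 2) = 20475 / 2^6 = 319.921875

For each 4-subset S of vertices (there are C(28, 4) = 20475 such S), let X_S = 1 if S induces a K_4 (all C(4, 2) = 6 edges present). Then P(X_S = 1) = (1/2)^6 = 1/64. By linearity of expectation, E[# K_4] = C(28, 4) · (1/2)^6 = 20475 / 64 = 319.921875.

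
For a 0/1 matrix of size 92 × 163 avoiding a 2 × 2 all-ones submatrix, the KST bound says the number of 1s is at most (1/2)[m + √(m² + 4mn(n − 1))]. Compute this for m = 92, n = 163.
z(92, 163; 2, 2) ≤ (1/2)[92 + √(92² + 4·92·163·162)] = (1/2)[92 + √9725872] = 1605.3165

Kővári–Sós–Turán: let r_1, ..., r_92 be the row sums and z = Σ r_i the total number of 1s. Each pair of columns can share at most one row with both entries 1 (else a 2×2 all-ones block appears), so Σ_i C(r_i, 2) ≤ C(163, 2) = 13203. By convexity Σ_i C(r_i, 2) ≥ 92·C(z/92, 2) = z(z − 92)/(2·92), giving z² − 92z − 92·163·162 ≤ 0 and hence z ≤ (1/2)[92 + √(8464 + 4·2429352)] = (1/2)[92 + √9725872] ≈ (1/2)(92 + 3118.633) = 1605.3165.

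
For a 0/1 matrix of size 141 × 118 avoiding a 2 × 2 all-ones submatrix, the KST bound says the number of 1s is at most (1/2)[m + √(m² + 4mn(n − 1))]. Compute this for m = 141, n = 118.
z(141, 118; 2, 2) ≤ (1/2)[141 + √(141² + 4·141·118·117)] = (1/2)[141 + √7806465] = 1467.5026

Kővári–Sós–Turán: let r_1, ..., r_141 be the row sums and z = Σ r_i the total number of 1s. Each pair of columns can share at most one row with both entries 1 (else a 2×2 all-ones block appears), so Σ_i C(r_i, 2) ≤ C(118, 2) = 6903. By convexity Σ_i C(r_i, 2) ≥ 141·C(z/141, 2) = z(z − 141)/(2·141), giving z² − 141z − 141·118·117 ≤ 0 and hence z ≤ (1/2)[141 + √(19881 + 4·1946646)] = (1/2)[141 + √7806465] ≈ (1/2)(141 + 2794.0052) = 1467.5026.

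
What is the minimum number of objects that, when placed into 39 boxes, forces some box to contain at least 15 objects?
n = (15 − 1)·39 + 1 = 547

By the generalised pigeonhole principle, to guarantee some box contains ≥ r objects we need more than (r − 1) · k objects total. Threshold: n = (r − 1) · k + 1. With r = 15 and k = 39: n = 14 · 39 + 1 = 546 + 1 = 547. For n = 546 = 14 · 39, we can put exactly 14 objects in every box, avoiding 15 in any single one — so 547 is tight.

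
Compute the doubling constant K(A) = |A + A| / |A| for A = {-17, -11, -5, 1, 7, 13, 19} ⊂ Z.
K = |A + A| / |A| = 13/7

Enumerate A + A = {a + b : a, b ∈ A}. With |A| = 7, there are |A|^2 = 49 ordered sum pairs; collecting distinct values, A + A = {-34, -28, -22, -16, -10, -4, 2, 8, 14, 20, 26, 32, 38}, so |A + A| = 13. Thus K = 13/7. Here |A + A| = 2|A| − 1 = 13, the minimum possible — so K = 13/7 is minimal, which holds iff A is an arithmetic progression.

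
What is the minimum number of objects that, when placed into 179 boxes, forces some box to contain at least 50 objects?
n = (50 − 1)·179 + 1 = 8772

By the generalised pigeonhole principle, to guarantee some box contains ≥ r objects we need more than (r − 1) · k objects total. Threshold: n = (r − 1) · k + 1. With r = 50 and k = 179: n = 49 · 179 + 1 = 8771 + 1 = 8772. For n = 8771 = 49 · 179, we can put exactly 49 objects in every box, avoiding 50 in any single one — so 8772 is tight.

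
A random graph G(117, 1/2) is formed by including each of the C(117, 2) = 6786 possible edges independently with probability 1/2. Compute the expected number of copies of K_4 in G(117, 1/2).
E[# K_4] = C(117, 4) · (1/2)^C(4, 2) = 7413705 / 2^6 = 115839.140625

For each 4-subset S of vertices (there are C(117, 4) = 7413705 such S), let X_S = 1 if S induces a K_4 (all C(4, 2) = 6 edges present). Then P(X_S = 1) = (1/2)^6 = 1/64. By linearity of expectation, E[# K_4] = C(117, 4) · (1/2)^6 = 7413705 / 64 = 115839.140625.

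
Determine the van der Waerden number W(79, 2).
W(79, 2) = 79 + 1 = 80

A 2-term AP is any pair of integers, so a monochromatic 2-AP exists iff some colour is used at least twice. With 79 colours, the colouring i ↦ i on {1, ..., 79} uses each colour once, avoiding any monochromatic pair, so W(79, 2) > 79. For {1, ..., 80}, pigeonhole forces two integers of the same colour, which form a monochromatic 2-AP. Hence W(79, 2) = 80.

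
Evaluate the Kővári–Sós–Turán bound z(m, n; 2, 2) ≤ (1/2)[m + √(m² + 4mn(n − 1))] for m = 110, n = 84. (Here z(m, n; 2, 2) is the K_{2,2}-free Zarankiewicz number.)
z(110, 84; 2, 2) ≤ (1/2)[110 + √(110² + 4·110·84·83)] = (1/2)[110 + √3079780] = 932.4651

Kővári–Sós–Turán: let r_1, ..., r_110 be the row sums and z = Σ r_i the total number of 1s. Each pair of columns can share at most one row with both entries 1 (else a 2×2 all-ones block appears), so Σ_i C(r_i, 2) ≤ C(84, 2) = 3486. By convexity Σ_i C(r_i, 2) ≥ 110·C(z/110, 2) = z(z − 110)/(2·110), giving z² − 110z − 110·84·83 ≤ 0 and hence z ≤ (1/2)[110 + √(12100 + 4·766920)] = (1/2)[110 + √3079780] ≈ (1/2)(110 + 1754.9302) = 932.4651.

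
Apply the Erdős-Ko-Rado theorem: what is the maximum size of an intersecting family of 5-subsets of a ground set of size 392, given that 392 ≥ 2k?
max |F| = C(391, 4) = 958984195

The Erdős-Ko-Rado theorem states: for n ≥ 2k, an intersecting family of k-subsets of an n-element set has size at most C(n − 1, k − 1), with equality for 'star' families {A ⊆ [n] : |A| = k, i ∈ A} (fix an element i). For n = 392, k = 5: C(391, 4) = 958984195.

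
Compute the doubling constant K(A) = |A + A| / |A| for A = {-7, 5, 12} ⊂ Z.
K = |A + A| / |A| = 6/3 = 2

Enumerate A + A = {a + b : a, b ∈ A}. With |A| = 3, there are |A|^2 = 9 ordered sum pairs; collecting distinct values, A + A = {-14, -2, 5, 10, 17, 24}, so |A + A| = 6. Thus K = 6/3 = 2. For comparison, the minimum possible |A + A| over all 3-element sets is 2·3 − 1 = 5 (so min K = 5/3), attained only by arithmetic progressions.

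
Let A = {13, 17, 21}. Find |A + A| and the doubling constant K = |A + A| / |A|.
K = |A + A| / |A| = 5/3

Enumerate A + A = {a + b : a, b ∈ A}. With |A| = 3, there are |A|^2 = 9 ordered sum pairs; collecting distinct values, A + A = {26, 30, 34, 38, 42}, so |A + A| = 5. Thus K = 5/3. Here |A + A| = 2|A| − 1 = 5, the minimum possible — so K = 5/3 is minimal, which holds iff A is an arithmetic progression.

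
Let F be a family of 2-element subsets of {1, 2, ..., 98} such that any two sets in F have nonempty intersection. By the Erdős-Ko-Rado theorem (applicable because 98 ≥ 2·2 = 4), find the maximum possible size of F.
max |F| = C(97, 1) = 97

The Erdős-Ko-Rado theorem states: for n ≥ 2k, an intersecting family of k-subsets of an n-element set has size at most C(n − 1, k − 1), with equality for 'star' families {A ⊆ [n] : |A| = k, i ∈ A} (fix an element i). For n = 98, k = 2: C(97, 1) = 97.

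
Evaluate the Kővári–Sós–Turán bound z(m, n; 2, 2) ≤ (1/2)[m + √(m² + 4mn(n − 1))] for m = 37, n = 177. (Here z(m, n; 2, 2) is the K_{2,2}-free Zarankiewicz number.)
z(37, 177; 2, 2) ≤ (1/2)[37 + √(37² + 4·37·177·176)] = (1/2)[37 + √4611865] = 1092.2627

Kővári–Sós–Turán: let r_1, ..., r_37 be the row sums and z = Σ r_i the total number of 1s. Each pair of columns can share at most one row with both entries 1 (else a 2×2 all-ones block appears), so Σ_i C(r_i, 2) ≤ C(177, 2) = 15576. By convexity Σ_i C(r_i, 2) ≥ 37·C(z/37, 2) = z(z − 37)/(2·37), giving z² − 37z − 37·177·176 ≤ 0 and hence z ≤ (1/2)[37 + √(1369 + 4·1152624)] = (1/2)[37 + √4611865] ≈ (1/2)(37 + 2147.5253) = 1092.2627.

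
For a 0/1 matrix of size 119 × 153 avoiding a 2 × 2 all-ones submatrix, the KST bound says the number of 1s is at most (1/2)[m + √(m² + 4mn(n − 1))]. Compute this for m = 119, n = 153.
z(119, 153; 2, 2) ≤ (1/2)[119 + √(119² + 4·119·153·152)] = (1/2)[119 + √11084017] = 1724.1334

Kővári–Sós–Turán: let r_1, ..., r_119 be the row sums and z = Σ r_i the total number of 1s. Each pair of columns can share at most one row with both entries 1 (else a 2×2 all-ones block appears), so Σ_i C(r_i, 2) ≤ C(153, 2) = 11628. By convexity Σ_i C(r_i, 2) ≥ 119·C(z/119, 2) = z(z − 119)/(2·119), giving z² − 119z − 119·153·152 ≤ 0 and hence z ≤ (1/2)[119 + √(14161 + 4·2767464)] = (1/2)[119 + √11084017] ≈ (1/2)(119 + 3329.2667) = 1724.1334.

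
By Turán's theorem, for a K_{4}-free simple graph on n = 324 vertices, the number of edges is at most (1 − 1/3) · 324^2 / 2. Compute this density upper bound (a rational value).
Turán density bound = (2/3) · 324^2/2 = 34992

Turán's theorem: ex(n, K_{r+1}) is achieved by the complete r-partite Turán graph T(n, r) with parts as balanced as possible, and is at most (1 − 1/r) · n^2/2. For r = 3, n = 324: the density bound is (2/3) · 104976/2 = 34992. Since 3 ∣ 324, the Turán graph T(324, 3) has parts of equal size 108, and its edge count e(T(324, 3)) = 34992 attains the density bound exactly.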